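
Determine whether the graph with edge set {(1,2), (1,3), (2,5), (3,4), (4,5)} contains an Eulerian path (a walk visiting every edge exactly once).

Step 1: Find the degree of each vertex:
  deg(1) = 2
  deg(2) = 2
  deg(3) = 2
  deg(4) = 2
  deg(5) = 2

Step 2: Count vertices with odd degree:
  All vertices have even degree (0 odd-degree vertices)

Step 3: Apply Euler's theorem:
  - Eulerian circuit exists iff graph is connected and all vertices have even degree
  - Eulerian path exists iff graph is connected and has 0 or 2 odd-degree vertices

Graph is connected with 0 odd-degree vertices.
Both Eulerian circuit and Eulerian path exist.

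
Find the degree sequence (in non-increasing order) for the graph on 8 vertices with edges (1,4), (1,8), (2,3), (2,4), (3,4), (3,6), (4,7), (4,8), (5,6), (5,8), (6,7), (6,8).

Step 1: Count edges incident to each vertex:
  deg(1) = 2 (neighbors: 4, 8)
  deg(2) = 2 (neighbors: 3, 4)
  deg(3) = 3 (neighbors: 2, 4, 6)
  deg(4) = 5 (neighbors: 1, 2, 3, 7, 8)
  deg(5) = 2 (neighbors: 6, 8)
  deg(6) = 4 (neighbors: 3, 5, 7, 8)
  deg(7) = 2 (neighbors: 4, 6)
  deg(8) = 4 (neighbors: 1, 4, 5, 6)

Step 2: Sort degrees in non-increasing order:
  Degrees: [2, 2, 3, 5, 2, 4, 2, 4] -> sorted: [5, 4, 4, 3, 2, 2, 2, 2]

Degree sequence: [5, 4, 4, 3, 2, 2, 2, 2]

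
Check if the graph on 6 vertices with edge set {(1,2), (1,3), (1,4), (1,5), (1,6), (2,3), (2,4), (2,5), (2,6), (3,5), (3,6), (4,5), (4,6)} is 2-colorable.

Step 1: Attempt 2-coloring using BFS:
  Start at vertex 1, assign color 0
  Color vertex 2 with color 1 (neighbor of 1)
  Color vertex 3 with color 1 (neighbor of 1)
  Color vertex 4 with color 1 (neighbor of 1)
  Color vertex 5 with color 1 (neighbor of 1)
  Color vertex 6 with color 1 (neighbor of 1)

Step 2: Conflict found! Vertices 2 and 3 are adjacent but have the same color.
This means the graph contains an odd cycle.

The graph is NOT bipartite.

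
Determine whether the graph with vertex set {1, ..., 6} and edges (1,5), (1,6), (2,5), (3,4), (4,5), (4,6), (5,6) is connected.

Step 1: Build adjacency list from edges:
  1: 5, 6
  2: 5
  3: 4
  4: 3, 5, 6
  5: 1, 2, 4, 6
  6: 1, 4, 5

Step 2: Run BFS/DFS from vertex 1:
  Visited: {1, 5, 6, 2, 4, 3}
  Reached 6 of 6 vertices

Step 3: All 6 vertices reached from vertex 1, so the graph is connected.
Answer: Yes, the graph is connected.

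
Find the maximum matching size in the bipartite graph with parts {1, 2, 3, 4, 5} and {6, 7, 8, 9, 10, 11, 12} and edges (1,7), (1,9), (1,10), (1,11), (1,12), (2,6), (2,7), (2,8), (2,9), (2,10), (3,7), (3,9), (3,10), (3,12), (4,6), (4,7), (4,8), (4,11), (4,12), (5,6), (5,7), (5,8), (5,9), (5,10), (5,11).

Step 1: List the neighbors of each left vertex:
  1: 7, 9, 10, 11, 12
  2: 6, 7, 8, 9, 10
  3: 7, 9, 10, 12
  4: 6, 7, 8, 11, 12
  5: 6, 7, 8, 9, 10, 11

Step 2: Greedily match left vertices, then look for augmenting paths:
  Match 1 -- 7
  Match 2 -- 6
  Match 3 -- 9
  Match 4 -- 8
  Match 5 -- 10
  No augmenting path remains.

Step 3: Verify this is maximum:
  Matching size 5 = min(|L|, |R|) = min(5, 7), which is an upper bound, so this matching is maximum.

Maximum matching: {(1,7), (2,6), (3,9), (4,8), (5,10)}
Size: 5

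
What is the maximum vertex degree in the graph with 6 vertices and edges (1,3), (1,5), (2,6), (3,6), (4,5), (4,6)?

Step 1: Count edges incident to each vertex:
  deg(1) = 2 (neighbors: 3, 5)
  deg(2) = 1 (neighbors: 6)
  deg(3) = 2 (neighbors: 1, 6)
  deg(4) = 2 (neighbors: 5, 6)
  deg(5) = 2 (neighbors: 1, 4)
  deg(6) = 3 (neighbors: 2, 3, 4)

Step 2: Find maximum:
  max(2, 1, 2, 2, 2, 3) = 3 (vertex 6)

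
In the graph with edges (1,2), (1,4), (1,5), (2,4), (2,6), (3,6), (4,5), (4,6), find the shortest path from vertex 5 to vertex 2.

Step 1: Build adjacency list:
  1: 2, 4, 5
  2: 1, 4, 6
  3: 6
  4: 1, 2, 5, 6
  5: 1, 4
  6: 2, 3, 4

Step 2: BFS from vertex 5 to find shortest path to 2:
  vertex 1 reached at distance 1
  vertex 4 reached at distance 1
  vertex 2 reached at distance 2

Step 3: Shortest path: 5 -> 4 -> 2
Path length: 2 edges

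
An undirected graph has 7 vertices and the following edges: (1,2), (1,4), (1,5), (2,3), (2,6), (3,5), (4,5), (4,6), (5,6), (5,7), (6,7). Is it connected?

Step 1: Build adjacency list from edges:
  1: 2, 4, 5
  2: 1, 3, 6
  3: 2, 5
  4: 1, 5, 6
  5: 1, 3, 4, 6, 7
  6: 2, 4, 5, 7
  7: 5, 6

Step 2: Run BFS/DFS from vertex 1:
  Visited: {1, 2, 4, 5, 3, 6, 7}
  Reached 7 of 7 vertices

Step 3: All 7 vertices reached from vertex 1, so the graph is connected.
Answer: Yes, the graph is connected.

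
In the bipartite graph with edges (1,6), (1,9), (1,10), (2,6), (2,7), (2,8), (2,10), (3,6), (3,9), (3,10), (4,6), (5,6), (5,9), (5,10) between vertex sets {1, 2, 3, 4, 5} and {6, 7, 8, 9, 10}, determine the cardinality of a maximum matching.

Step 1: List the neighbors of each left vertex:
  1: 6, 9, 10
  2: 6, 7, 8, 10
  3: 6, 9, 10
  4: 6
  5: 6, 9, 10

Step 2: Greedily match left vertices, then look for augmenting paths:
  Match 1 -- 6
  Match 2 -- 7
  Match 3 -- 9
  Match 5 -- 10
  No augmenting path remains.

Step 3: Verify this is maximum:
  Matching has size 4. The vertex set {2, 6, 9, 10} covers every edge and has size 4; any matching has at most one edge per cover vertex, so 4 is maximum (König's theorem).

Maximum matching: {(1,6), (2,7), (3,9), (5,10)}
Size: 4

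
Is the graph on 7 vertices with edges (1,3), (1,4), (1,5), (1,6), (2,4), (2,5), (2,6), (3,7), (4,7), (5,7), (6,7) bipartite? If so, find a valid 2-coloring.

Step 1: Attempt 2-coloring using BFS:
  Start at vertex 1, assign color 0
  Color vertex 3 with color 1 (neighbor of 1)
  Color vertex 4 with color 1 (neighbor of 1)
  Color vertex 5 with color 1 (neighbor of 1)
  Color vertex 6 with color 1 (neighbor of 1)
  Color vertex 7 with color 0 (neighbor of 3)
  Color vertex 2 with color 0 (neighbor of 4)

Step 2: 2-coloring succeeded. No conflicts found.
  Set A (color 0): {1, 2, 7}
  Set B (color 1): {3, 4, 5, 6}

The graph is bipartite with partition {1, 2, 7}, {3, 4, 5, 6}.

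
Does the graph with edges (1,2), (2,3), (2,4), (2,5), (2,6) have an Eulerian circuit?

Step 1: Find the degree of each vertex:
  deg(1) = 1
  deg(2) = 5
  deg(3) = 1
  deg(4) = 1
  deg(5) = 1
  deg(6) = 1

Step 2: Count vertices with odd degree:
  Odd-degree vertices: 1, 2, 3, 4, 5, 6 (6 total)

Step 3: Apply Euler's theorem:
  - Eulerian circuit exists iff graph is connected and all vertices have even degree
  - Eulerian path exists iff graph is connected and has 0 or 2 odd-degree vertices

Graph has 6 odd-degree vertices (need 0 or 2).
Neither Eulerian path nor Eulerian circuit exists.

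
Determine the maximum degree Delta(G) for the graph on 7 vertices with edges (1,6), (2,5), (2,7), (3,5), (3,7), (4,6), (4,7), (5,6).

Step 1: Count edges incident to each vertex:
  deg(1) = 1 (neighbors: 6)
  deg(2) = 2 (neighbors: 5, 7)
  deg(3) = 2 (neighbors: 5, 7)
  deg(4) = 2 (neighbors: 6, 7)
  deg(5) = 3 (neighbors: 2, 3, 6)
  deg(6) = 3 (neighbors: 1, 4, 5)
  deg(7) = 3 (neighbors: 2, 3, 4)

Step 2: Find maximum:
  max(1, 2, 2, 2, 3, 3, 3) = 3 (vertex 5)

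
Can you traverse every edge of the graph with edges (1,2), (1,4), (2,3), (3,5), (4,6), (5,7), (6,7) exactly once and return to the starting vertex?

Step 1: Find the degree of each vertex:
  deg(1) = 2
  deg(2) = 2
  deg(3) = 2
  deg(4) = 2
  deg(5) = 2
  deg(6) = 2
  deg(7) = 2

Step 2: Count vertices with odd degree:
  All vertices have even degree (0 odd-degree vertices)

Step 3: Apply Euler's theorem:
  - Eulerian circuit exists iff graph is connected and all vertices have even degree
  - Eulerian path exists iff graph is connected and has 0 or 2 odd-degree vertices

Graph is connected with 0 odd-degree vertices.
Both Eulerian circuit and Eulerian path exist.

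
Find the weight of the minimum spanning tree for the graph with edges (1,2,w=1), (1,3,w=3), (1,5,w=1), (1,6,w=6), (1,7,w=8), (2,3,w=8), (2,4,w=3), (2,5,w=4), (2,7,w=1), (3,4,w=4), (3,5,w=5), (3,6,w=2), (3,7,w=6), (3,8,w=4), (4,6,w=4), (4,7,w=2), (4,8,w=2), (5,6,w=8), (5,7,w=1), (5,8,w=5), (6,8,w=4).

Apply Kruskal's algorithm (sort edges by weight, add if no cycle):

Sorted edges by weight:
  (1,2) w=1
  (1,5) w=1
  (2,7) w=1
  (5,7) w=1
  (3,6) w=2
  (4,7) w=2
  (4,8) w=2
  (1,3) w=3
  (2,4) w=3
  (2,5) w=4
  (3,8) w=4
  (3,4) w=4
  (4,6) w=4
  (6,8) w=4
  (3,5) w=5
  (5,8) w=5
  (1,6) w=6
  (3,7) w=6
  (1,7) w=8
  (2,3) w=8
  (5,6) w=8

Add edge (1,2) w=1 -- no cycle. Running total: 1
Add edge (1,5) w=1 -- no cycle. Running total: 2
Add edge (2,7) w=1 -- no cycle. Running total: 3
Skip edge (5,7) w=1 -- would create cycle
Add edge (3,6) w=2 -- no cycle. Running total: 5
Add edge (4,7) w=2 -- no cycle. Running total: 7
Add edge (4,8) w=2 -- no cycle. Running total: 9
Add edge (1,3) w=3 -- no cycle. Running total: 12

MST edges: (1,2,w=1), (1,5,w=1), (2,7,w=1), (3,6,w=2), (4,7,w=2), (4,8,w=2), (1,3,w=3)
Total MST weight: 1 + 1 + 1 + 2 + 2 + 2 + 3 = 12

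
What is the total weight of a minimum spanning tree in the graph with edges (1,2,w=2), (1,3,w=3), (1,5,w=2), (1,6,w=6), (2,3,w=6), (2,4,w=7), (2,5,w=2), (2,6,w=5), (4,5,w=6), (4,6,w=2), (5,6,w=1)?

Apply Kruskal's algorithm (sort edges by weight, add if no cycle):

Sorted edges by weight:
  (5,6) w=1
  (1,2) w=2
  (1,5) w=2
  (2,5) w=2
  (4,6) w=2
  (1,3) w=3
  (2,6) w=5
  (1,6) w=6
  (2,3) w=6
  (4,5) w=6
  (2,4) w=7

Add edge (5,6) w=1 -- no cycle. Running total: 1
Add edge (1,2) w=2 -- no cycle. Running total: 3
Add edge (1,5) w=2 -- no cycle. Running total: 5
Skip edge (2,5) w=2 -- would create cycle
Add edge (4,6) w=2 -- no cycle. Running total: 7
Add edge (1,3) w=3 -- no cycle. Running total: 10

MST edges: (5,6,w=1), (1,2,w=2), (1,5,w=2), (4,6,w=2), (1,3,w=3)
Total MST weight: 1 + 2 + 2 + 2 + 3 = 10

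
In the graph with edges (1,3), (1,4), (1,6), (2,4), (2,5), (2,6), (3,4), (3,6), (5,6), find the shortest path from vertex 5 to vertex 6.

Step 1: Build adjacency list:
  1: 3, 4, 6
  2: 4, 5, 6
  3: 1, 4, 6
  4: 1, 2, 3
  5: 2, 6
  6: 1, 2, 3, 5

Step 2: BFS from vertex 5 to find shortest path to 6:
  vertex 2 reached at distance 1
  vertex 6 reached at distance 1

Step 3: Shortest path: 5 -> 6
Path length: 1 edge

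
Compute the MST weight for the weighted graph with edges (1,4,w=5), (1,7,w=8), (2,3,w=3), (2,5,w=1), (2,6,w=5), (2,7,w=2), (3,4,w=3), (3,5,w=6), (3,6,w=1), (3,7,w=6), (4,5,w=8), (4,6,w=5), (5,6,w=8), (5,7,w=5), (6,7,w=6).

Apply Kruskal's algorithm (sort edges by weight, add if no cycle):

Sorted edges by weight:
  (2,5) w=1
  (3,6) w=1
  (2,7) w=2
  (2,3) w=3
  (3,4) w=3
  (1,4) w=5
  (2,6) w=5
  (4,6) w=5
  (5,7) w=5
  (3,7) w=6
  (3,5) w=6
  (6,7) w=6
  (1,7) w=8
  (4,5) w=8
  (5,6) w=8

Add edge (2,5) w=1 -- no cycle. Running total: 1
Add edge (3,6) w=1 -- no cycle. Running total: 2
Add edge (2,7) w=2 -- no cycle. Running total: 4
Add edge (2,3) w=3 -- no cycle. Running total: 7
Add edge (3,4) w=3 -- no cycle. Running total: 10
Add edge (1,4) w=5 -- no cycle. Running total: 15

MST edges: (2,5,w=1), (3,6,w=1), (2,7,w=2), (2,3,w=3), (3,4,w=3), (1,4,w=5)
Total MST weight: 1 + 1 + 2 + 3 + 3 + 5 = 15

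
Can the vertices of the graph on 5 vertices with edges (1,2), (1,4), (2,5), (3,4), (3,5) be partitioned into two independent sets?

Step 1: Attempt 2-coloring using BFS:
  Start at vertex 1, assign color 0
  Color vertex 2 with color 1 (neighbor of 1)
  Color vertex 4 with color 1 (neighbor of 1)
  Color vertex 5 with color 0 (neighbor of 2)
  Color vertex 3 with color 0 (neighbor of 4)

Step 2: Conflict found! Vertices 5 and 3 are adjacent but have the same color.
This means the graph contains an odd cycle.

The graph is NOT bipartite.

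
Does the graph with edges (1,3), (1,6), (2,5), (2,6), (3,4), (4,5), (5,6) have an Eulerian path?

Step 1: Find the degree of each vertex:
  deg(1) = 2
  deg(2) = 2
  deg(3) = 2
  deg(4) = 2
  deg(5) = 3
  deg(6) = 3

Step 2: Count vertices with odd degree:
  Odd-degree vertices: 5, 6 (2 total)

Step 3: Apply Euler's theorem:
  - Eulerian circuit exists iff graph is connected and all vertices have even degree
  - Eulerian path exists iff graph is connected and has 0 or 2 odd-degree vertices

Graph is connected with exactly 2 odd-degree vertices (5, 6).
Eulerian path exists (starting and ending at the odd-degree vertices), but no Eulerian circuit.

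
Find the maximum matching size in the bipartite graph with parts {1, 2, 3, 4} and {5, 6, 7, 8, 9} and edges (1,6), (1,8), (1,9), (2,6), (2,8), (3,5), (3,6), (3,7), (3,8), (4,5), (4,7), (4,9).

Step 1: List the neighbors of each left vertex:
  1: 6, 8, 9
  2: 6, 8
  3: 5, 6, 7, 8
  4: 5, 7, 9

Step 2: Greedily match left vertices, then look for augmenting paths:
  Match 1 -- 6
  Match 2 -- 8
  Match 3 -- 5
  Match 4 -- 7
  No augmenting path remains.

Step 3: Verify this is maximum:
  Matching size 4 = min(|L|, |R|) = min(4, 5), which is an upper bound, so this matching is maximum.

Maximum matching: {(1,6), (2,8), (3,5), (4,7)}
Size: 4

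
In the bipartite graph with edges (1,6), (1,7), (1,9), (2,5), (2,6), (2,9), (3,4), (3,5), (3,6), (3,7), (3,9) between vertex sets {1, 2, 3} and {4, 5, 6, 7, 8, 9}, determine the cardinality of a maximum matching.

Step 1: List the neighbors of each left vertex:
  1: 6, 7, 9
  2: 5, 6, 9
  3: 4, 5, 6, 7, 9

Step 2: Greedily match left vertices, then look for augmenting paths:
  Match 1 -- 6
  Match 2 -- 5
  Match 3 -- 4
  No augmenting path remains.

Step 3: Verify this is maximum:
  Matching size 3 = min(|L|, |R|) = min(3, 6), which is an upper bound, so this matching is maximum.

Maximum matching: {(1,6), (2,5), (3,4)}
Size: 3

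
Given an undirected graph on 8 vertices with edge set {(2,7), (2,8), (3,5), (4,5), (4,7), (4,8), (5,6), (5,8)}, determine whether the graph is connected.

Step 1: Build adjacency list from edges:
  1: (none)
  2: 7, 8
  3: 5
  4: 5, 7, 8
  5: 3, 4, 6, 8
  6: 5
  7: 2, 4
  8: 2, 4, 5

Step 2: Run BFS/DFS from vertex 1:
  Visited: {1}
  Reached 1 of 8 vertices

Step 3: Only 1 of 8 vertices reached. Graph is disconnected.
Connected components: {1}, {2, 3, 4, 5, 6, 7, 8}
Answer: No, the graph is not connected (2 components).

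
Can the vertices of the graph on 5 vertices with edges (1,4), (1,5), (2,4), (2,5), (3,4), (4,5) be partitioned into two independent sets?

Step 1: Attempt 2-coloring using BFS:
  Start at vertex 1, assign color 0
  Color vertex 4 with color 1 (neighbor of 1)
  Color vertex 5 with color 1 (neighbor of 1)
  Color vertex 2 with color 0 (neighbor of 4)
  Color vertex 3 with color 0 (neighbor of 4)

Step 2: Conflict found! Vertices 4 and 5 are adjacent but have the same color.
This means the graph contains an odd cycle.

The graph is NOT bipartite.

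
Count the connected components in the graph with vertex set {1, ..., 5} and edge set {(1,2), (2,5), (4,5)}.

Step 1: Build adjacency list from edges:
  1: 2
  2: 1, 5
  3: (none)
  4: 5
  5: 2, 4

Step 2: Run BFS/DFS from vertex 1:
  Visited: {1, 2, 5, 4}
  Reached 4 of 5 vertices

Step 3: Only 4 of 5 vertices reached. Graph is disconnected.
Connected components: {1, 2, 4, 5}, {3}
Number of connected components: 2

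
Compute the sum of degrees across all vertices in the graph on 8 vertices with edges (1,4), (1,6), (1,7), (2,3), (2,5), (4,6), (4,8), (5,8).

Step 1: Count edges incident to each vertex:
  deg(1) = 3 (neighbors: 4, 6, 7)
  deg(2) = 2 (neighbors: 3, 5)
  deg(3) = 1 (neighbors: 2)
  deg(4) = 3 (neighbors: 1, 6, 8)
  deg(5) = 2 (neighbors: 2, 8)
  deg(6) = 2 (neighbors: 1, 4)
  deg(7) = 1 (neighbors: 1)
  deg(8) = 2 (neighbors: 4, 5)

Step 2: Sum all degrees:
  3 + 2 + 1 + 3 + 2 + 2 + 1 + 2 = 16

Verification: sum of degrees = 2 * |E| = 2 * 8 = 16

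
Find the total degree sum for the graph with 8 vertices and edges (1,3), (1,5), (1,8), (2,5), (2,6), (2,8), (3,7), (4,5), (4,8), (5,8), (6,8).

Step 1: Count edges incident to each vertex:
  deg(1) = 3 (neighbors: 3, 5, 8)
  deg(2) = 3 (neighbors: 5, 6, 8)
  deg(3) = 2 (neighbors: 1, 7)
  deg(4) = 2 (neighbors: 5, 8)
  deg(5) = 4 (neighbors: 1, 2, 4, 8)
  deg(6) = 2 (neighbors: 2, 8)
  deg(7) = 1 (neighbors: 3)
  deg(8) = 5 (neighbors: 1, 2, 4, 5, 6)

Step 2: Sum all degrees:
  3 + 3 + 2 + 2 + 4 + 2 + 1 + 5 = 22

Verification: sum of degrees = 2 * |E| = 2 * 11 = 22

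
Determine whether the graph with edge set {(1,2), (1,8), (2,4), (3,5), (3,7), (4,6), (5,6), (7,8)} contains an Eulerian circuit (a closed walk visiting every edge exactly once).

Step 1: Find the degree of each vertex:
  deg(1) = 2
  deg(2) = 2
  deg(3) = 2
  deg(4) = 2
  deg(5) = 2
  deg(6) = 2
  deg(7) = 2
  deg(8) = 2

Step 2: Count vertices with odd degree:
  All vertices have even degree (0 odd-degree vertices)

Step 3: Apply Euler's theorem:
  - Eulerian circuit exists iff graph is connected and all vertices have even degree
  - Eulerian path exists iff graph is connected and has 0 or 2 odd-degree vertices

Graph is connected with 0 odd-degree vertices.
Both Eulerian circuit and Eulerian path exist.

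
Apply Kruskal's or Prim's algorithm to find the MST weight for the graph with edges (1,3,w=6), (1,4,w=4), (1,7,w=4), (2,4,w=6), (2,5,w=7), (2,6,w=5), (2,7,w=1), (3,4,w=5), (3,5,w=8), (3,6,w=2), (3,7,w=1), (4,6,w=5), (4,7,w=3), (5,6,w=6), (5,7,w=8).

Apply Kruskal's algorithm (sort edges by weight, add if no cycle):

Sorted edges by weight:
  (2,7) w=1
  (3,7) w=1
  (3,6) w=2
  (4,7) w=3
  (1,4) w=4
  (1,7) w=4
  (2,6) w=5
  (3,4) w=5
  (4,6) w=5
  (1,3) w=6
  (2,4) w=6
  (5,6) w=6
  (2,5) w=7
  (3,5) w=8
  (5,7) w=8

Add edge (2,7) w=1 -- no cycle. Running total: 1
Add edge (3,7) w=1 -- no cycle. Running total: 2
Add edge (3,6) w=2 -- no cycle. Running total: 4
Add edge (4,7) w=3 -- no cycle. Running total: 7
Add edge (1,4) w=4 -- no cycle. Running total: 11
Skip edge (1,7) w=4 -- would create cycle
Skip edge (2,6) w=5 -- would create cycle
Skip edge (3,4) w=5 -- would create cycle
Skip edge (4,6) w=5 -- would create cycle
Skip edge (1,3) w=6 -- would create cycle
Skip edge (2,4) w=6 -- would create cycle
Add edge (5,6) w=6 -- no cycle. Running total: 17

MST edges: (2,7,w=1), (3,7,w=1), (3,6,w=2), (4,7,w=3), (1,4,w=4), (5,6,w=6)
Total MST weight: 1 + 1 + 2 + 3 + 4 + 6 = 17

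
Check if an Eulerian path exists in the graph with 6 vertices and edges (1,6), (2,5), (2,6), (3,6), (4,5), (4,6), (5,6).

Step 1: Find the degree of each vertex:
  deg(1) = 1
  deg(2) = 2
  deg(3) = 1
  deg(4) = 2
  deg(5) = 3
  deg(6) = 5

Step 2: Count vertices with odd degree:
  Odd-degree vertices: 1, 3, 5, 6 (4 total)

Step 3: Apply Euler's theorem:
  - Eulerian circuit exists iff graph is connected and all vertices have even degree
  - Eulerian path exists iff graph is connected and has 0 or 2 odd-degree vertices

Graph has 4 odd-degree vertices (need 0 or 2).
Neither Eulerian path nor Eulerian circuit exists.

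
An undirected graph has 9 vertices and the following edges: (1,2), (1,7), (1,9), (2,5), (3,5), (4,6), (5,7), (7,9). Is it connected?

Step 1: Build adjacency list from edges:
  1: 2, 7, 9
  2: 1, 5
  3: 5
  4: 6
  5: 2, 3, 7
  6: 4
  7: 1, 5, 9
  8: (none)
  9: 1, 7

Step 2: Run BFS/DFS from vertex 1:
  Visited: {1, 2, 7, 9, 5, 3}
  Reached 6 of 9 vertices

Step 3: Only 6 of 9 vertices reached. Graph is disconnected.
Connected components: {1, 2, 3, 5, 7, 9}, {4, 6}, {8}
Answer: No, the graph is not connected (3 components).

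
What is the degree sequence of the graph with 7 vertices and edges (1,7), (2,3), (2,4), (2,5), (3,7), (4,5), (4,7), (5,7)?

Step 1: Count edges incident to each vertex:
  deg(1) = 1 (neighbors: 7)
  deg(2) = 3 (neighbors: 3, 4, 5)
  deg(3) = 2 (neighbors: 2, 7)
  deg(4) = 3 (neighbors: 2, 5, 7)
  deg(5) = 3 (neighbors: 2, 4, 7)
  deg(6) = 0 (neighbors: none)
  deg(7) = 4 (neighbors: 1, 3, 4, 5)

Step 2: Sort degrees in non-increasing order:
  Degrees: [1, 3, 2, 3, 3, 0, 4] -> sorted: [4, 3, 3, 3, 2, 1, 0]

Degree sequence: [4, 3, 3, 3, 2, 1, 0]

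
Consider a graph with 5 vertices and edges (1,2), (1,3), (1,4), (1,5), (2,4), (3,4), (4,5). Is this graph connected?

Step 1: Build adjacency list from edges:
  1: 2, 3, 4, 5
  2: 1, 4
  3: 1, 4
  4: 1, 2, 3, 5
  5: 1, 4

Step 2: Run BFS/DFS from vertex 1:
  Visited: {1, 2, 3, 4, 5}
  Reached 5 of 5 vertices

Step 3: All 5 vertices reached from vertex 1, so the graph is connected.
Answer: Yes, the graph is connected.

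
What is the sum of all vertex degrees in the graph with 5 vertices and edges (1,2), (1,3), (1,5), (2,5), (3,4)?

Step 1: Count edges incident to each vertex:
  deg(1) = 3 (neighbors: 2, 3, 5)
  deg(2) = 2 (neighbors: 1, 5)
  deg(3) = 2 (neighbors: 1, 4)
  deg(4) = 1 (neighbors: 3)
  deg(5) = 2 (neighbors: 1, 2)

Step 2: Sum all degrees:
  3 + 2 + 2 + 1 + 2 = 10

Verification: sum of degrees = 2 * |E| = 2 * 5 = 10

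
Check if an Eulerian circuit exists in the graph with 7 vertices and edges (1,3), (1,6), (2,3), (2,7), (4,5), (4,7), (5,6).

Step 1: Find the degree of each vertex:
  deg(1) = 2
  deg(2) = 2
  deg(3) = 2
  deg(4) = 2
  deg(5) = 2
  deg(6) = 2
  deg(7) = 2

Step 2: Count vertices with odd degree:
  All vertices have even degree (0 odd-degree vertices)

Step 3: Apply Euler's theorem:
  - Eulerian circuit exists iff graph is connected and all vertices have even degree
  - Eulerian path exists iff graph is connected and has 0 or 2 odd-degree vertices

Graph is connected with 0 odd-degree vertices.
Both Eulerian circuit and Eulerian path exist.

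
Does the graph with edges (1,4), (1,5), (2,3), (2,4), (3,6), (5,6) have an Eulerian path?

Step 1: Find the degree of each vertex:
  deg(1) = 2
  deg(2) = 2
  deg(3) = 2
  deg(4) = 2
  deg(5) = 2
  deg(6) = 2

Step 2: Count vertices with odd degree:
  All vertices have even degree (0 odd-degree vertices)

Step 3: Apply Euler's theorem:
  - Eulerian circuit exists iff graph is connected and all vertices have even degree
  - Eulerian path exists iff graph is connected and has 0 or 2 odd-degree vertices

Graph is connected with 0 odd-degree vertices.
Both Eulerian circuit and Eulerian path exist.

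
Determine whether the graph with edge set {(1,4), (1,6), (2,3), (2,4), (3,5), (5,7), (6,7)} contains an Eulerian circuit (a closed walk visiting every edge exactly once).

Step 1: Find the degree of each vertex:
  deg(1) = 2
  deg(2) = 2
  deg(3) = 2
  deg(4) = 2
  deg(5) = 2
  deg(6) = 2
  deg(7) = 2

Step 2: Count vertices with odd degree:
  All vertices have even degree (0 odd-degree vertices)

Step 3: Apply Euler's theorem:
  - Eulerian circuit exists iff graph is connected and all vertices have even degree
  - Eulerian path exists iff graph is connected and has 0 or 2 odd-degree vertices

Graph is connected with 0 odd-degree vertices.
Both Eulerian circuit and Eulerian path exist.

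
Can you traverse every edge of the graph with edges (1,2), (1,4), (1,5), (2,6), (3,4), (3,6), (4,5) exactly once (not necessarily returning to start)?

Step 1: Find the degree of each vertex:
  deg(1) = 3
  deg(2) = 2
  deg(3) = 2
  deg(4) = 3
  deg(5) = 2
  deg(6) = 2

Step 2: Count vertices with odd degree:
  Odd-degree vertices: 1, 4 (2 total)

Step 3: Apply Euler's theorem:
  - Eulerian circuit exists iff graph is connected and all vertices have even degree
  - Eulerian path exists iff graph is connected and has 0 or 2 odd-degree vertices

Graph is connected with exactly 2 odd-degree vertices (1, 4).
Eulerian path exists (starting and ending at the odd-degree vertices), but no Eulerian circuit.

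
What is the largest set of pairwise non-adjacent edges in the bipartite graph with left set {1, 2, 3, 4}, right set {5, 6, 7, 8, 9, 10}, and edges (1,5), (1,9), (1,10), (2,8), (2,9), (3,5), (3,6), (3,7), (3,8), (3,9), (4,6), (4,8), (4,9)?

Step 1: List the neighbors of each left vertex:
  1: 5, 9, 10
  2: 8, 9
  3: 5, 6, 7, 8, 9
  4: 6, 8, 9

Step 2: Greedily match left vertices, then look for augmenting paths:
  Match 1 -- 5
  Match 2 -- 8
  Match 3 -- 6
  Match 4 -- 9
  No augmenting path remains.

Step 3: Verify this is maximum:
  Matching size 4 = min(|L|, |R|) = min(4, 6), which is an upper bound, so this matching is maximum.

Maximum matching: {(1,5), (2,8), (3,6), (4,9)}
Size: 4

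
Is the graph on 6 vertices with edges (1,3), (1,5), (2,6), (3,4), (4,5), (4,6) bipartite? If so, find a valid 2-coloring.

Step 1: Attempt 2-coloring using BFS:
  Start at vertex 1, assign color 0
  Color vertex 3 with color 1 (neighbor of 1)
  Color vertex 5 with color 1 (neighbor of 1)
  Color vertex 4 with color 0 (neighbor of 3)
  Color vertex 6 with color 1 (neighbor of 4)
  Color vertex 2 with color 0 (neighbor of 6)

Step 2: 2-coloring succeeded. No conflicts found.
  Set A (color 0): {1, 2, 4}
  Set B (color 1): {3, 5, 6}

The graph is bipartite with partition {1, 2, 4}, {3, 5, 6}.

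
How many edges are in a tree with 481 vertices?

A tree on n vertices always has exactly n - 1 edges.
For n = 481: edges = 481 - 1 = 480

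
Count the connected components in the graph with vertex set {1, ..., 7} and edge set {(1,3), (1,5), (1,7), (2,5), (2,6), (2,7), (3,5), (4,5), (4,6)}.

Step 1: Build adjacency list from edges:
  1: 3, 5, 7
  2: 5, 6, 7
  3: 1, 5
  4: 5, 6
  5: 1, 2, 3, 4
  6: 2, 4
  7: 1, 2

Step 2: Run BFS/DFS from vertex 1:
  Visited: {1, 3, 5, 7, 2, 4, 6}
  Reached 7 of 7 vertices

Step 3: All 7 vertices reached from vertex 1, so the graph is connected.
Number of connected components: 1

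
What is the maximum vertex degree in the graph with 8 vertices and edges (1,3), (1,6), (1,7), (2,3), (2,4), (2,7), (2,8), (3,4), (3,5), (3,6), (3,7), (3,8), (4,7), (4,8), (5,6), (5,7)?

Step 1: Count edges incident to each vertex:
  deg(1) = 3 (neighbors: 3, 6, 7)
  deg(2) = 4 (neighbors: 3, 4, 7, 8)
  deg(3) = 7 (neighbors: 1, 2, 4, 5, 6, 7, 8)
  deg(4) = 4 (neighbors: 2, 3, 7, 8)
  deg(5) = 3 (neighbors: 3, 6, 7)
  deg(6) = 3 (neighbors: 1, 3, 5)
  deg(7) = 5 (neighbors: 1, 2, 3, 4, 5)
  deg(8) = 3 (neighbors: 2, 3, 4)

Step 2: Find maximum:
  max(3, 4, 7, 4, 3, 3, 5, 3) = 7 (vertex 3)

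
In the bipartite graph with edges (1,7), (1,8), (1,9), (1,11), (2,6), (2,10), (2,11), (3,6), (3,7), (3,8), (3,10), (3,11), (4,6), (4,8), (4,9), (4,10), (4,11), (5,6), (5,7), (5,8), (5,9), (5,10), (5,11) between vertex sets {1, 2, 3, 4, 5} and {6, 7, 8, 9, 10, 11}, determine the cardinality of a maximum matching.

Step 1: List the neighbors of each left vertex:
  1: 7, 8, 9, 11
  2: 6, 10, 11
  3: 6, 7, 8, 10, 11
  4: 6, 8, 9, 10, 11
  5: 6, 7, 8, 9, 10, 11

Step 2: Greedily match left vertices, then look for augmenting paths:
  Match 1 -- 7
  Match 2 -- 6
  Match 3 -- 8
  Match 4 -- 9
  Match 5 -- 10
  No augmenting path remains.

Step 3: Verify this is maximum:
  Matching size 5 = min(|L|, |R|) = min(5, 6), which is an upper bound, so this matching is maximum.

Maximum matching: {(1,7), (2,6), (3,8), (4,9), (5,10)}
Size: 5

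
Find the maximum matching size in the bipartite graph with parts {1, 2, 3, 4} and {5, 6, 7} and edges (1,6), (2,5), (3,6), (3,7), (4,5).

Step 1: List the neighbors of each left vertex:
  1: 6
  2: 5
  3: 6, 7
  4: 5

Step 2: Greedily match left vertices, then look for augmenting paths:
  Match 1 -- 6
  Match 2 -- 5
  Match 3 -- 7
  No augmenting path remains.

Step 3: Verify this is maximum:
  Matching size 3 = min(|L|, |R|) = min(4, 3), which is an upper bound, so this matching is maximum.

Maximum matching: {(1,6), (2,5), (3,7)}
Size: 3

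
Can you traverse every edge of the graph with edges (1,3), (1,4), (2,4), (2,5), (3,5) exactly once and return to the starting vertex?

Step 1: Find the degree of each vertex:
  deg(1) = 2
  deg(2) = 2
  deg(3) = 2
  deg(4) = 2
  deg(5) = 2

Step 2: Count vertices with odd degree:
  All vertices have even degree (0 odd-degree vertices)

Step 3: Apply Euler's theorem:
  - Eulerian circuit exists iff graph is connected and all vertices have even degree
  - Eulerian path exists iff graph is connected and has 0 or 2 odd-degree vertices

Graph is connected with 0 odd-degree vertices.
Both Eulerian circuit and Eulerian path exist.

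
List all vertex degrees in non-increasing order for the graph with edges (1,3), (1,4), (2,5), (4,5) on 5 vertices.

Step 1: Count edges incident to each vertex:
  deg(1) = 2 (neighbors: 3, 4)
  deg(2) = 1 (neighbors: 5)
  deg(3) = 1 (neighbors: 1)
  deg(4) = 2 (neighbors: 1, 5)
  deg(5) = 2 (neighbors: 2, 4)

Step 2: Sort degrees in non-increasing order:
  Degrees: [2, 1, 1, 2, 2] -> sorted: [2, 2, 2, 1, 1]

Degree sequence: [2, 2, 2, 1, 1]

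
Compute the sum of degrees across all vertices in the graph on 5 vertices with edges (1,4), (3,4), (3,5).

Step 1: Count edges incident to each vertex:
  deg(1) = 1 (neighbors: 4)
  deg(2) = 0 (neighbors: none)
  deg(3) = 2 (neighbors: 4, 5)
  deg(4) = 2 (neighbors: 1, 3)
  deg(5) = 1 (neighbors: 3)

Step 2: Sum all degrees:
  1 + 0 + 2 + 2 + 1 = 6

Verification: sum of degrees = 2 * |E| = 2 * 3 = 6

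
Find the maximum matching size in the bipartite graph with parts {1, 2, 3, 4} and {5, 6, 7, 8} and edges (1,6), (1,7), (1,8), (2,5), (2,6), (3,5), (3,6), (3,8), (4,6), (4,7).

Step 1: List the neighbors of each left vertex:
  1: 6, 7, 8
  2: 5, 6
  3: 5, 6, 8
  4: 6, 7

Step 2: Greedily match left vertices, then look for augmenting paths:
  Match 1 -- 6
  Match 2 -- 5
  Match 3 -- 8
  Match 4 -- 7
  No augmenting path remains.

Step 3: Verify this is maximum:
  Matching size 4 = min(|L|, |R|) = min(4, 4), which is an upper bound, so this matching is maximum.

Maximum matching: {(1,6), (2,5), (3,8), (4,7)}
Size: 4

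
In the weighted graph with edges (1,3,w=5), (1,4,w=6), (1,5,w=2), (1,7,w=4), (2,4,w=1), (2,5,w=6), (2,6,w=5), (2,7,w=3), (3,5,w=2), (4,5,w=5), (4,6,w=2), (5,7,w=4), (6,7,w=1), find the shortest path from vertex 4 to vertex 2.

Step 1: Build adjacency list with weights:
  1: 3(w=5), 4(w=6), 5(w=2), 7(w=4)
  2: 4(w=1), 5(w=6), 6(w=5), 7(w=3)
  3: 1(w=5), 5(w=2)
  4: 1(w=6), 2(w=1), 5(w=5), 6(w=2)
  5: 1(w=2), 2(w=6), 3(w=2), 4(w=5), 7(w=4)
  6: 2(w=5), 4(w=2), 7(w=1)
  7: 1(w=4), 2(w=3), 5(w=4), 6(w=1)

Step 2: Apply Dijkstra's algorithm from vertex 4:
  Visit vertex 4 (distance=0)
    Update dist[1] = 6
    Update dist[2] = 1
    Update dist[5] = 5
    Update dist[6] = 2
  Visit vertex 2 (distance=1)
    Update dist[7] = 4

Step 3: Shortest path: 4 -> 2
Total weight: 1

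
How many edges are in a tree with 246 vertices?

A tree on n vertices always has exactly n - 1 edges.
For n = 246: edges = 246 - 1 = 245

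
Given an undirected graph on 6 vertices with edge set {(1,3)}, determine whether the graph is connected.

Step 1: Build adjacency list from edges:
  1: 3
  2: (none)
  3: 1
  4: (none)
  5: (none)
  6: (none)

Step 2: Run BFS/DFS from vertex 1:
  Visited: {1, 3}
  Reached 2 of 6 vertices

Step 3: Only 2 of 6 vertices reached. Graph is disconnected.
Connected components: {1, 3}, {2}, {4}, {5}, {6}
Answer: No, the graph is not connected (5 components).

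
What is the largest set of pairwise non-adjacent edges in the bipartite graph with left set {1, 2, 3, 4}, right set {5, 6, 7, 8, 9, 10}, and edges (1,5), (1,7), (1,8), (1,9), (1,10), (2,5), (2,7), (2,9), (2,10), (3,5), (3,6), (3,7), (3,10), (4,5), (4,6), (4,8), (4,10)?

Step 1: List the neighbors of each left vertex:
  1: 5, 7, 8, 9, 10
  2: 5, 7, 9, 10
  3: 5, 6, 7, 10
  4: 5, 6, 8, 10

Step 2: Greedily match left vertices, then look for augmenting paths:
  Match 1 -- 5
  Match 2 -- 7
  Match 3 -- 6
  Match 4 -- 8
  No augmenting path remains.

Step 3: Verify this is maximum:
  Matching size 4 = min(|L|, |R|) = min(4, 6), which is an upper bound, so this matching is maximum.

Maximum matching: {(1,5), (2,7), (3,6), (4,8)}
Size: 4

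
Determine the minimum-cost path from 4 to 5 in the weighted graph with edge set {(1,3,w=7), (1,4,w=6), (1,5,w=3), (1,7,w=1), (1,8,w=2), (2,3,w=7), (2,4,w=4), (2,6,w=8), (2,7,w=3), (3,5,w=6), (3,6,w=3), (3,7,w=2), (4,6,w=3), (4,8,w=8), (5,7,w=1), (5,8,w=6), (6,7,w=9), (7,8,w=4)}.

Step 1: Build adjacency list with weights:
  1: 3(w=7), 4(w=6), 5(w=3), 7(w=1), 8(w=2)
  2: 3(w=7), 4(w=4), 6(w=8), 7(w=3)
  3: 1(w=7), 2(w=7), 5(w=6), 6(w=3), 7(w=2)
  4: 1(w=6), 2(w=4), 6(w=3), 8(w=8)
  5: 1(w=3), 3(w=6), 7(w=1), 8(w=6)
  6: 2(w=8), 3(w=3), 4(w=3), 7(w=9)
  7: 1(w=1), 2(w=3), 3(w=2), 5(w=1), 6(w=9), 8(w=4)
  8: 1(w=2), 4(w=8), 5(w=6), 7(w=4)

Step 2: Apply Dijkstra's algorithm from vertex 4:
  Visit vertex 4 (distance=0)
    Update dist[1] = 6
    Update dist[2] = 4
    Update dist[6] = 3
    Update dist[8] = 8
  Visit vertex 6 (distance=3)
    Update dist[3] = 6
    Update dist[7] = 12
  Visit vertex 2 (distance=4)
    Update dist[7] = 7
  Visit vertex 1 (distance=6)
    Update dist[5] = 9
  Visit vertex 3 (distance=6)
  Visit vertex 7 (distance=7)
    Update dist[5] = 8
  Visit vertex 5 (distance=8)

Step 3: Shortest path: 4 -> 1 -> 7 -> 5
Total weight: 6 + 1 + 1 = 8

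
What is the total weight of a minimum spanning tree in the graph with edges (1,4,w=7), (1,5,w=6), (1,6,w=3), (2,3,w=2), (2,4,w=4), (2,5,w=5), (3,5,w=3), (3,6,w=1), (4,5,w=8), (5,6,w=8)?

Apply Kruskal's algorithm (sort edges by weight, add if no cycle):

Sorted edges by weight:
  (3,6) w=1
  (2,3) w=2
  (1,6) w=3
  (3,5) w=3
  (2,4) w=4
  (2,5) w=5
  (1,5) w=6
  (1,4) w=7
  (4,5) w=8
  (5,6) w=8

Add edge (3,6) w=1 -- no cycle. Running total: 1
Add edge (2,3) w=2 -- no cycle. Running total: 3
Add edge (1,6) w=3 -- no cycle. Running total: 6
Add edge (3,5) w=3 -- no cycle. Running total: 9
Add edge (2,4) w=4 -- no cycle. Running total: 13

MST edges: (3,6,w=1), (2,3,w=2), (1,6,w=3), (3,5,w=3), (2,4,w=4)
Total MST weight: 1 + 2 + 3 + 3 + 4 = 13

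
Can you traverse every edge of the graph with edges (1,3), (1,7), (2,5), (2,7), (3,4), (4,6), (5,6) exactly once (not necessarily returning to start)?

Step 1: Find the degree of each vertex:
  deg(1) = 2
  deg(2) = 2
  deg(3) = 2
  deg(4) = 2
  deg(5) = 2
  deg(6) = 2
  deg(7) = 2

Step 2: Count vertices with odd degree:
  All vertices have even degree (0 odd-degree vertices)

Step 3: Apply Euler's theorem:
  - Eulerian circuit exists iff graph is connected and all vertices have even degree
  - Eulerian path exists iff graph is connected and has 0 or 2 odd-degree vertices

Graph is connected with 0 odd-degree vertices.
Both Eulerian circuit and Eulerian path exist.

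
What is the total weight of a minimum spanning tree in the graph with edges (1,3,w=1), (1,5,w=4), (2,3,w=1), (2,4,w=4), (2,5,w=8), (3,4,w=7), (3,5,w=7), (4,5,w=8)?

Apply Kruskal's algorithm (sort edges by weight, add if no cycle):

Sorted edges by weight:
  (1,3) w=1
  (2,3) w=1
  (1,5) w=4
  (2,4) w=4
  (3,4) w=7
  (3,5) w=7
  (2,5) w=8
  (4,5) w=8

Add edge (1,3) w=1 -- no cycle. Running total: 1
Add edge (2,3) w=1 -- no cycle. Running total: 2
Add edge (1,5) w=4 -- no cycle. Running total: 6
Add edge (2,4) w=4 -- no cycle. Running total: 10

MST edges: (1,3,w=1), (2,3,w=1), (1,5,w=4), (2,4,w=4)
Total MST weight: 1 + 1 + 4 + 4 = 10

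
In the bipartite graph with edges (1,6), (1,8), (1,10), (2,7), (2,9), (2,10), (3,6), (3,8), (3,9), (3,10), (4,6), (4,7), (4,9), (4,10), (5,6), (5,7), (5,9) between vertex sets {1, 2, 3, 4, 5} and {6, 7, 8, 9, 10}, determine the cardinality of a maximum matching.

Step 1: List the neighbors of each left vertex:
  1: 6, 8, 10
  2: 7, 9, 10
  3: 6, 8, 9, 10
  4: 6, 7, 9, 10
  5: 6, 7, 9

Step 2: Greedily match left vertices, then look for augmenting paths:
  Match 1 -- 10
  Match 2 -- 7
  Match 3 -- 8
  Match 4 -- 9
  Match 5 -- 6
  No augmenting path remains.

Step 3: Verify this is maximum:
  Matching size 5 = min(|L|, |R|) = min(5, 5), which is an upper bound, so this matching is maximum.

Maximum matching: {(1,10), (2,7), (3,8), (4,9), (5,6)}
Size: 5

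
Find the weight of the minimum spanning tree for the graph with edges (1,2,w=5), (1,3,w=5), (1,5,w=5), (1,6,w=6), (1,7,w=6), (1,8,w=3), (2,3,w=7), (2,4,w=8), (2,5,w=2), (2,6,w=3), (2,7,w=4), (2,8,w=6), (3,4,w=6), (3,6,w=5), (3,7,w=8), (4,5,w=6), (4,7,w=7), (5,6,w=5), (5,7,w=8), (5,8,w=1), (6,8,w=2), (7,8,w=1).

Apply Kruskal's algorithm (sort edges by weight, add if no cycle):

Sorted edges by weight:
  (5,8) w=1
  (7,8) w=1
  (2,5) w=2
  (6,8) w=2
  (1,8) w=3
  (2,6) w=3
  (2,7) w=4
  (1,5) w=5
  (1,2) w=5
  (1,3) w=5
  (3,6) w=5
  (5,6) w=5
  (1,6) w=6
  (1,7) w=6
  (2,8) w=6
  (3,4) w=6
  (4,5) w=6
  (2,3) w=7
  (4,7) w=7
  (2,4) w=8
  (3,7) w=8
  (5,7) w=8

Add edge (5,8) w=1 -- no cycle. Running total: 1
Add edge (7,8) w=1 -- no cycle. Running total: 2
Add edge (2,5) w=2 -- no cycle. Running total: 4
Add edge (6,8) w=2 -- no cycle. Running total: 6
Add edge (1,8) w=3 -- no cycle. Running total: 9
Skip edge (2,6) w=3 -- would create cycle
Skip edge (2,7) w=4 -- would create cycle
Skip edge (1,5) w=5 -- would create cycle
Skip edge (1,2) w=5 -- would create cycle
Add edge (1,3) w=5 -- no cycle. Running total: 14
Skip edge (3,6) w=5 -- would create cycle
Skip edge (5,6) w=5 -- would create cycle
Skip edge (1,6) w=6 -- would create cycle
Skip edge (1,7) w=6 -- would create cycle
Skip edge (2,8) w=6 -- would create cycle
Add edge (3,4) w=6 -- no cycle. Running total: 20

MST edges: (5,8,w=1), (7,8,w=1), (2,5,w=2), (6,8,w=2), (1,8,w=3), (1,3,w=5), (3,4,w=6)
Total MST weight: 1 + 1 + 2 + 2 + 3 + 5 + 6 = 20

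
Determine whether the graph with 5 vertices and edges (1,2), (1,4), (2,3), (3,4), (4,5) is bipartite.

Step 1: Attempt 2-coloring using BFS:
  Start at vertex 1, assign color 0
  Color vertex 2 with color 1 (neighbor of 1)
  Color vertex 4 with color 1 (neighbor of 1)
  Color vertex 3 with color 0 (neighbor of 2)
  Color vertex 5 with color 0 (neighbor of 4)

Step 2: 2-coloring succeeded. No conflicts found.
  Set A (color 0): {1, 3, 5}
  Set B (color 1): {2, 4}

The graph is bipartite with partition {1, 3, 5}, {2, 4}.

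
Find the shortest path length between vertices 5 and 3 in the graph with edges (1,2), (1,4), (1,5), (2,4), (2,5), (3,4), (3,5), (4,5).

Step 1: Build adjacency list:
  1: 2, 4, 5
  2: 1, 4, 5
  3: 4, 5
  4: 1, 2, 3, 5
  5: 1, 2, 3, 4

Step 2: BFS from vertex 5 to find shortest path to 3:
  vertex 1 reached at distance 1
  vertex 2 reached at distance 1
  vertex 3 reached at distance 1

Step 3: Shortest path: 5 -> 3
Path length: 1 edge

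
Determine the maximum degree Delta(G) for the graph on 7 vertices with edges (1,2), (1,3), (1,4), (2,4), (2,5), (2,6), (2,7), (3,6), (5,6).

Step 1: Count edges incident to each vertex:
  deg(1) = 3 (neighbors: 2, 3, 4)
  deg(2) = 5 (neighbors: 1, 4, 5, 6, 7)
  deg(3) = 2 (neighbors: 1, 6)
  deg(4) = 2 (neighbors: 1, 2)
  deg(5) = 2 (neighbors: 2, 6)
  deg(6) = 3 (neighbors: 2, 3, 5)
  deg(7) = 1 (neighbors: 2)

Step 2: Find maximum:
  max(3, 5, 2, 2, 2, 3, 1) = 5 (vertex 2)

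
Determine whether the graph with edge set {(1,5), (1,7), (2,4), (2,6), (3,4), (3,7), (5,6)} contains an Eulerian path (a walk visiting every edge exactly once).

Step 1: Find the degree of each vertex:
  deg(1) = 2
  deg(2) = 2
  deg(3) = 2
  deg(4) = 2
  deg(5) = 2
  deg(6) = 2
  deg(7) = 2

Step 2: Count vertices with odd degree:
  All vertices have even degree (0 odd-degree vertices)

Step 3: Apply Euler's theorem:
  - Eulerian circuit exists iff graph is connected and all vertices have even degree
  - Eulerian path exists iff graph is connected and has 0 or 2 odd-degree vertices

Graph is connected with 0 odd-degree vertices.
Both Eulerian circuit and Eulerian path exist.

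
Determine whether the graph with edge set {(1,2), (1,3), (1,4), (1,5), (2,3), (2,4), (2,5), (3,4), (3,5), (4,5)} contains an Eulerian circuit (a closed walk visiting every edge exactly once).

Step 1: Find the degree of each vertex:
  deg(1) = 4
  deg(2) = 4
  deg(3) = 4
  deg(4) = 4
  deg(5) = 4

Step 2: Count vertices with odd degree:
  All vertices have even degree (0 odd-degree vertices)

Step 3: Apply Euler's theorem:
  - Eulerian circuit exists iff graph is connected and all vertices have even degree
  - Eulerian path exists iff graph is connected and has 0 or 2 odd-degree vertices

Graph is connected with 0 odd-degree vertices.
Both Eulerian circuit and Eulerian path exist.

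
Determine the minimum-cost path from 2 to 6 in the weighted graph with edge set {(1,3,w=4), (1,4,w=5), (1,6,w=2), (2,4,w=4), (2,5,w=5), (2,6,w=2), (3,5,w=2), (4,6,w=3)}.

Step 1: Build adjacency list with weights:
  1: 3(w=4), 4(w=5), 6(w=2)
  2: 4(w=4), 5(w=5), 6(w=2)
  3: 1(w=4), 5(w=2)
  4: 1(w=5), 2(w=4), 6(w=3)
  5: 2(w=5), 3(w=2)
  6: 1(w=2), 2(w=2), 4(w=3)

Step 2: Apply Dijkstra's algorithm from vertex 2:
  Visit vertex 2 (distance=0)
    Update dist[4] = 4
    Update dist[5] = 5
    Update dist[6] = 2
  Visit vertex 6 (distance=2)
    Update dist[1] = 4

Step 3: Shortest path: 2 -> 6
Total weight: 2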